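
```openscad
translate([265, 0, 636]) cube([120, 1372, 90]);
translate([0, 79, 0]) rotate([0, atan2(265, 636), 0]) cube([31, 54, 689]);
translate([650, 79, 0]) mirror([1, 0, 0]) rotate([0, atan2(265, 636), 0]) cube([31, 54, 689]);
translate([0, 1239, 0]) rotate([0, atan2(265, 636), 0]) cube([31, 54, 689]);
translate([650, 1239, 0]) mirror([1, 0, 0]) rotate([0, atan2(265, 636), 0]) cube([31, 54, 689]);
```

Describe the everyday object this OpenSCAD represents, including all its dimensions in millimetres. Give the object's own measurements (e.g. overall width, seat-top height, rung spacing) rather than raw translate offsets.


A sawhorse. A 120×1372×90 mm beam (x, y, z) sits on two A-frame leg pairs. Each pair is two raked legs of 31×54 mm section (54 mm along y) splaying symmetrically in x. Each leg rises 636 mm vertically over 265 mm of horizontal reach and is 689 mm long along its own axis. Every leg's outer bottom edge rests on the floor and its outer top edge meets a bottom edge of the beam — the left legs (tilting toward +x) meet the beam's −x bottom edge, the right legs (their mirror images, tilting toward −x) meet its +x bottom edge — so the leg tops tuck under the beam, the beam's underside is 636 mm above the floor, and the feet are 650 mm apart outside-to-outside with the beam centred between them. The two leg pairs are set in 79 mm from either end of the beam.


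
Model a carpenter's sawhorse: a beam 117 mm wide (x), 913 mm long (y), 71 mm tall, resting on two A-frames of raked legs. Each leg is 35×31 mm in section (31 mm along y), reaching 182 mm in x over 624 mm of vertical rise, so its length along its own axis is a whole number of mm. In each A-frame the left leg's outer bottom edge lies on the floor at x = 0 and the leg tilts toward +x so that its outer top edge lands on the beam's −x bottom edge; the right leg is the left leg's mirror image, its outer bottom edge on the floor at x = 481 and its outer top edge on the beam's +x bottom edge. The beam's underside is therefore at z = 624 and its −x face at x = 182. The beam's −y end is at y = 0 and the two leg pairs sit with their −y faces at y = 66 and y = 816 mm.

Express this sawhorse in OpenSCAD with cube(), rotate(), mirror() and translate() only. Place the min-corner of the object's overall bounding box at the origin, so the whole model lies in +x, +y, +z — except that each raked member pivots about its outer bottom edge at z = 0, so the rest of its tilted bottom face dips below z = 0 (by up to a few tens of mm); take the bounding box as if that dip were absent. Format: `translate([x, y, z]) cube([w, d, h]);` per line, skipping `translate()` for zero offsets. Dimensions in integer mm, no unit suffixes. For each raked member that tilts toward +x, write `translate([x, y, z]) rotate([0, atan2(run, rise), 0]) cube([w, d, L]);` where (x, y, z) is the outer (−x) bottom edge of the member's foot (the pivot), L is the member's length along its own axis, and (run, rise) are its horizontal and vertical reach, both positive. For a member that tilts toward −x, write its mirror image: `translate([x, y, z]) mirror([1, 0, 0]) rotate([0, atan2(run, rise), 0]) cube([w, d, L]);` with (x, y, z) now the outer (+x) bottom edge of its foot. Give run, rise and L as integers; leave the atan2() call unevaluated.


translate([182, 0, 624]) cube([117, 913, 71]);
translate([0, 66, 0]) rotate([0, atan2(182, 624), 0]) cube([35, 31, 650]);
translate([481, 66, 0]) mirror([1, 0, 0]) rotate([0, atan2(182, 624), 0]) cube([35, 31, 650]);
translate([0, 816, 0]) rotate([0, atan2(182, 624), 0]) cube([35, 31, 650]);
translate([481, 816, 0]) mirror([1, 0, 0]) rotate([0, atan2(182, 624), 0]) cube([35, 31, 650]);


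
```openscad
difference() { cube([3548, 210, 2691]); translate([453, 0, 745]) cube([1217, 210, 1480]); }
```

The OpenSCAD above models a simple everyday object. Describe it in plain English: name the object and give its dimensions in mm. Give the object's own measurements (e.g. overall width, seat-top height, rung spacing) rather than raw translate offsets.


A wall 3548 mm long (x), 210 mm thick (y), 2691 mm tall, with a rectangular window opening cut through it. The opening is 1217 mm wide and 1480 mm tall; its sill is at z = 745 mm and its near (−x) edge is 453 mm from the wall's −x end. The opening passes through the full wall thickness.


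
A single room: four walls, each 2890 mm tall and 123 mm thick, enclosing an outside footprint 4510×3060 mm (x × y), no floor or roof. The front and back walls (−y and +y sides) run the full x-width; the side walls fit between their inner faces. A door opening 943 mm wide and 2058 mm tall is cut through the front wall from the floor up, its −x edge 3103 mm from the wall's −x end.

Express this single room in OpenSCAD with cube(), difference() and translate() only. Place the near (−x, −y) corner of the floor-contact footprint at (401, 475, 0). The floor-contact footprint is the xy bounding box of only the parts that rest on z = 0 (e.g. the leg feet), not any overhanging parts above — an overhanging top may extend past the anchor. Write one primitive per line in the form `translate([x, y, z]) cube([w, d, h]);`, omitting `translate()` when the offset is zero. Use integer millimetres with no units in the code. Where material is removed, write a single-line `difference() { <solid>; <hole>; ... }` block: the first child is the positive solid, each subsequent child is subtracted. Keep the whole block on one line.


difference() { translate([401, 475, 0]) cube([4510, 123, 2890]); translate([3504, 475, 0]) cube([943, 123, 2058]); }
translate([401, 3412, 0]) cube([4510, 123, 2890]);
translate([401, 598, 0]) cube([123, 2814, 2890]);
translate([4788, 598, 0]) cube([123, 2814, 2890]);


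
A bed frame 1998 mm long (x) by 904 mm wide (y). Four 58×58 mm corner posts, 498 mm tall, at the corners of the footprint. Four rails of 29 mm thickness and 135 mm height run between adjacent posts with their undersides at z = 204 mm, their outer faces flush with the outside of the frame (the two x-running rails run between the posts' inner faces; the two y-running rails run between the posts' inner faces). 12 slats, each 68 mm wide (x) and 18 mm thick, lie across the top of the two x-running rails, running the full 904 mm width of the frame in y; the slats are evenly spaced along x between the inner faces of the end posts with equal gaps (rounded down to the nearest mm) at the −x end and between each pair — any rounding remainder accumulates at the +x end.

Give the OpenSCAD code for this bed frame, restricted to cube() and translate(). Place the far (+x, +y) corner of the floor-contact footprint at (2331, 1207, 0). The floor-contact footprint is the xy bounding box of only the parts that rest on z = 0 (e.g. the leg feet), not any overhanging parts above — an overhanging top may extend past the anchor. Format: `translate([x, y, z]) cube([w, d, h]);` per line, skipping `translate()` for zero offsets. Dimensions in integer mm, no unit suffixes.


// slat z = rail_z + rail_h = 204 + 135 = 339
// slat gap = ⌊(1882 − 12·68) / 13⌋ = 82
translate([333, 303, 0]) cube([58, 58, 498]);
translate([333, 1149, 0]) cube([58, 58, 498]);
translate([2273, 303, 0]) cube([58, 58, 498]);
translate([2273, 1149, 0]) cube([58, 58, 498]);
translate([391, 303, 204]) cube([1882, 29, 135]);
translate([391, 1178, 204]) cube([1882, 29, 135]);
translate([333, 361, 204]) cube([29, 788, 135]);
translate([2302, 361, 204]) cube([29, 788, 135]);
translate([473, 303, 339]) cube([68, 904, 18]);
translate([623, 303, 339]) cube([68, 904, 18]);
translate([773, 303, 339]) cube([68, 904, 18]);
translate([923, 303, 339]) cube([68, 904, 18]);
translate([1073, 303, 339]) cube([68, 904, 18]);
translate([1223, 303, 339]) cube([68, 904, 18]);
translate([1373, 303, 339]) cube([68, 904, 18]);
translate([1523, 303, 339]) cube([68, 904, 18]);
translate([1673, 303, 339]) cube([68, 904, 18]);
translate([1823, 303, 339]) cube([68, 904, 18]);
translate([1973, 303, 339]) cube([68, 904, 18]);
translate([2123, 303, 339]) cube([68, 904, 18]);


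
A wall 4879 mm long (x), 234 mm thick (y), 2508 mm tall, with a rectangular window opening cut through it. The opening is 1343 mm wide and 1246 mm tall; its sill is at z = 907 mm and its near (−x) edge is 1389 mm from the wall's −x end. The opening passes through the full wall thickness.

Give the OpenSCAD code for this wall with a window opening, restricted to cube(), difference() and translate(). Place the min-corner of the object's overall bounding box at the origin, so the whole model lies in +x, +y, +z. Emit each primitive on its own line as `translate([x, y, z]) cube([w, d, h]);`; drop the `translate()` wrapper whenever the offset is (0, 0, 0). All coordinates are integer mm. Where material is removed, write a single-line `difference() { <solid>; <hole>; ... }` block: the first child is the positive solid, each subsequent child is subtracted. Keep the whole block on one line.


difference() { cube([4879, 234, 2508]); translate([1389, 0, 907]) cube([1343, 234, 1246]); }


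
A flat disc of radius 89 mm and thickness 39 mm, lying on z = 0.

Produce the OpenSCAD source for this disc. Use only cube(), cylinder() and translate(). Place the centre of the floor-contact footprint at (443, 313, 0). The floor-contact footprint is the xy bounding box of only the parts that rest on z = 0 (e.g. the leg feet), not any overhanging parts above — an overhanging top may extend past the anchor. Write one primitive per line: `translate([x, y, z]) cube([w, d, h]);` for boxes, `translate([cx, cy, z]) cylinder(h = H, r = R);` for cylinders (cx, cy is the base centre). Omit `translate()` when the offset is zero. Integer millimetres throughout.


translate([443, 313, 0]) cylinder(h = 39, r = 89);


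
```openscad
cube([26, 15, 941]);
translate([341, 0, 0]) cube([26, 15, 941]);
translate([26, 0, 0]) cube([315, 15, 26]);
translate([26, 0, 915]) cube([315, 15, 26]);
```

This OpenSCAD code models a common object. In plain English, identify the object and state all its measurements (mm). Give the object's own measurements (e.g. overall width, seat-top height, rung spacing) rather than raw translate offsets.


A rectangular picture frame lying in the x–z plane (depth along y). The opening is 315 mm wide (x) by 889 mm tall (z), surrounded by a border 26 mm wide on all four sides. The frame is 15 mm deep and is made of two full-height vertical stiles with two horizontal rails fitted between them.


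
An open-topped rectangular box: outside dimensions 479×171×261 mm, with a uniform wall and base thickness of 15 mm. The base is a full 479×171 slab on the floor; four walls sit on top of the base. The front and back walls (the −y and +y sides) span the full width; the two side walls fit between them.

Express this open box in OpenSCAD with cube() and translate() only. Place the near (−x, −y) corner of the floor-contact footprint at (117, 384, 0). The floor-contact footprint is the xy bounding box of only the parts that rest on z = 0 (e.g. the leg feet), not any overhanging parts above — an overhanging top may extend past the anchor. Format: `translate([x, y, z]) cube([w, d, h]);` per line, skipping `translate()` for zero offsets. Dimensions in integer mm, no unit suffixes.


translate([117, 384, 0]) cube([479, 171, 15]);
translate([117, 384, 15]) cube([479, 15, 246]);
translate([117, 540, 15]) cube([479, 15, 246]);
translate([117, 399, 15]) cube([15, 141, 246]);
translate([581, 399, 15]) cube([15, 141, 246]);


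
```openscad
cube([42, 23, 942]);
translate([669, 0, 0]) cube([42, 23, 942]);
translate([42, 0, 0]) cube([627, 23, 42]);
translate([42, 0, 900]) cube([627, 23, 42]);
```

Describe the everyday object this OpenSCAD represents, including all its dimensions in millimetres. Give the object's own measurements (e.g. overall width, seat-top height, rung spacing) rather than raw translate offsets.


A rectangular picture frame lying in the x–z plane (depth along y). The opening is 627 mm wide (x) by 858 mm tall (z), surrounded by a border 42 mm wide on all four sides. The frame is 23 mm deep and is made of two full-height vertical stiles with two horizontal rails fitted between them.


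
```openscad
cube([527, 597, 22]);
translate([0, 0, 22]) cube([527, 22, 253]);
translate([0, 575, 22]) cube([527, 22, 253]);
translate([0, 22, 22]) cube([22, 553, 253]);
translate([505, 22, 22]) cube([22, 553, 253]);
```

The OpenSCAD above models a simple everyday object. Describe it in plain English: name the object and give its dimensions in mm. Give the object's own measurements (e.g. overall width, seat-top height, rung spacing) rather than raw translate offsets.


An open-topped rectangular box: outside dimensions 527×597×275 mm, with a uniform wall and base thickness of 22 mm. The base is a full 527×597 slab on the floor; four walls sit on top of the base. The front and back walls (the −y and +y sides) span the full width; the two side walls fit between them.


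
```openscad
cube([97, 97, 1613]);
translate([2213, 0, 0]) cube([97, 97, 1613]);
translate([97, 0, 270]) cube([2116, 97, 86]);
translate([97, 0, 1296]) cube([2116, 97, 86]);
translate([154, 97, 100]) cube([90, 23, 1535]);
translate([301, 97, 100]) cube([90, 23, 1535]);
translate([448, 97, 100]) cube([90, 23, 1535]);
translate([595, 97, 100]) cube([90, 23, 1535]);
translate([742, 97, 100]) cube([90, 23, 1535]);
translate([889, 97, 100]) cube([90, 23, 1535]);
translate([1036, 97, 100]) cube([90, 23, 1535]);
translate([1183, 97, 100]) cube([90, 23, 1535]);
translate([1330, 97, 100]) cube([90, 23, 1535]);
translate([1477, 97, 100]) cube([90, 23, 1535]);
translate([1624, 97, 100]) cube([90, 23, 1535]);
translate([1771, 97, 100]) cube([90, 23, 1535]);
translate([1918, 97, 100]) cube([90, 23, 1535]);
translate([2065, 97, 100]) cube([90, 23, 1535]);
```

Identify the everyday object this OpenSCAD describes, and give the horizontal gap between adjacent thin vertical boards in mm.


A fence section. The picket gap is 57 mm.

Two posts, two rails, 14 pickets — a fence section. Span 2116 mm holds 14 pickets of 90 mm with 15 equal gaps: ⌊(2116 − 14·90) / 15⌋ = 57 mm.


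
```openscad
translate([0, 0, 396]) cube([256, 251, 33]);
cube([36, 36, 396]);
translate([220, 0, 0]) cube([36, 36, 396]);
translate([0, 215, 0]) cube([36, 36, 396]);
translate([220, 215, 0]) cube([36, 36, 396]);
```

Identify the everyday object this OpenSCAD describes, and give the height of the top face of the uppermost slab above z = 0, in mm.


A stool. The seat height is 429 mm.

A 256×251×33 slab at z = 396 on four corner posts — a stool. The seat top is 396 + 33 = 429 mm.


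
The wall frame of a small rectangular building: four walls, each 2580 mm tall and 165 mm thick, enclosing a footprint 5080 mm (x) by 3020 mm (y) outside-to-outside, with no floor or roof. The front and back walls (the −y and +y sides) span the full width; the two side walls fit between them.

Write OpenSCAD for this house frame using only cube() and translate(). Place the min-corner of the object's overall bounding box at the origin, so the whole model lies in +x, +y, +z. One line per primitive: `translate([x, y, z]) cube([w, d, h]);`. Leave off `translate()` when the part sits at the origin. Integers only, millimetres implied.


cube([5080, 165, 2580]);
translate([0, 2855, 0]) cube([5080, 165, 2580]);
translate([0, 165, 0]) cube([165, 2690, 2580]);
translate([4915, 165, 0]) cube([165, 2690, 2580]);


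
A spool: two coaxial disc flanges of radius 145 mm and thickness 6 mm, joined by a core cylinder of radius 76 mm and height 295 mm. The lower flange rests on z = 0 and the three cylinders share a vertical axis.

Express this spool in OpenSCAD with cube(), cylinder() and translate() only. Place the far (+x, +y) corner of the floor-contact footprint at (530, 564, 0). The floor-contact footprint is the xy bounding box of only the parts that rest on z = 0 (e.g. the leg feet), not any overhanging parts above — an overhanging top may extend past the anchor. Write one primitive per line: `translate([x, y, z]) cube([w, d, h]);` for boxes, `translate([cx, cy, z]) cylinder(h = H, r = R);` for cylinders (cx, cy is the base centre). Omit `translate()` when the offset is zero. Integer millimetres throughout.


translate([385, 419, 0]) cylinder(h = 6, r = 145);
translate([385, 419, 6]) cylinder(h = 295, r = 76);
translate([385, 419, 301]) cylinder(h = 6, r = 145);


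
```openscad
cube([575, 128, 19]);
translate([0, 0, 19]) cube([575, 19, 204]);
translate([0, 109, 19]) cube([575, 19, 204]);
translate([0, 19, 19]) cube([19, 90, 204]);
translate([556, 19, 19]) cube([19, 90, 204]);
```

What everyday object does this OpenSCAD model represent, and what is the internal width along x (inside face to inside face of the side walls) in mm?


An open box. The internal width is 537 mm.

A 575×128 base slab with four walls standing on it — an open box. The base is 575 mm wide and the walls are 19 mm thick, so the internal width is 575 − 2 × 19 = 537 mm.


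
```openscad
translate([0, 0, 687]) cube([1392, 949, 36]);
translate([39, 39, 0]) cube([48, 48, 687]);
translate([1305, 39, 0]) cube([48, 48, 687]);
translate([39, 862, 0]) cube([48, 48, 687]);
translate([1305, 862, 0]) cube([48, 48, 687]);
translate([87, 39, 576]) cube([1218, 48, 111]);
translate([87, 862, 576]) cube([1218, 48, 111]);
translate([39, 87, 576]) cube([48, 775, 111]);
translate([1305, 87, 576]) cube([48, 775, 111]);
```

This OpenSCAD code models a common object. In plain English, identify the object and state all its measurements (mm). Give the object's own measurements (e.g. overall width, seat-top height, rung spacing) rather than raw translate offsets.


A rectangular dining table. The top is 1392×949×36 mm with its upper surface at z = 723 mm. It stands on four 48×48 mm square legs, each inset 39 mm from the nearest pair of top edges, running from the floor to the underside of the top. Four apron rails, 48 mm thick and 111 mm tall, run between adjacent legs with their top edges flush with the underside of the top and their outer faces flush with the legs' outer faces.


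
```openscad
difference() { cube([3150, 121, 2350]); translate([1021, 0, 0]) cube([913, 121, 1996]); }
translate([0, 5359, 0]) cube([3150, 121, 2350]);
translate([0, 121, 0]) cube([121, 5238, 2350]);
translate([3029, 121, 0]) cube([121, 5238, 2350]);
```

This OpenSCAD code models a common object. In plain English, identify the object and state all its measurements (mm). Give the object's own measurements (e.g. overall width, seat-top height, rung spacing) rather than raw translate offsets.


A single room: four walls, each 2350 mm tall and 121 mm thick, enclosing an outside footprint 3150×5480 mm (x × y), no floor or roof. The front and back walls (−y and +y sides) run the full x-width; the side walls fit between their inner faces. A door opening 913 mm wide and 1996 mm tall is cut through the front wall from the floor up, its −x edge 1021 mm from the wall's −x end.


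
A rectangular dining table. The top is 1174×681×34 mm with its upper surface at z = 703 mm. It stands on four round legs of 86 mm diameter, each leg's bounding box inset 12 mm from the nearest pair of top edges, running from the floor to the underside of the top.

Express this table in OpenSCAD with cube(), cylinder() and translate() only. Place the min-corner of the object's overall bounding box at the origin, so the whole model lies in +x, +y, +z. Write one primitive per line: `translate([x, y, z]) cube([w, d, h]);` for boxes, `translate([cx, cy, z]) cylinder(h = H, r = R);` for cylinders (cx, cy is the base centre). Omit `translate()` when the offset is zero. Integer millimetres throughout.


// leg_h = 703 - 34 = 669
translate([0, 0, 669]) cube([1174, 681, 34]);
translate([55, 55, 0]) cylinder(h = 669, r = 43);
translate([1119, 55, 0]) cylinder(h = 669, r = 43);
translate([55, 626, 0]) cylinder(h = 669, r = 43);
translate([1119, 626, 0]) cylinder(h = 669, r = 43);


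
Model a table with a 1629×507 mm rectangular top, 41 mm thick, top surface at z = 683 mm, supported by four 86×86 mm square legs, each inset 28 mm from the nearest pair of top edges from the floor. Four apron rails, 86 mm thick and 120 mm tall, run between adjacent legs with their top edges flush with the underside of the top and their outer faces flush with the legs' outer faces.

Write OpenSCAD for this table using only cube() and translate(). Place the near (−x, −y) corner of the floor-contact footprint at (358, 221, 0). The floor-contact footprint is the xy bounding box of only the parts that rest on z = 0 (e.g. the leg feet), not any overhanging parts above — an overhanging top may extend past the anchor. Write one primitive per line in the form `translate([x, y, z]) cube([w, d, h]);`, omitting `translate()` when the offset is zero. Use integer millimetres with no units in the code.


// leg_h = 683 - 41 = 642
// apron z = 642 - 120 = 522
translate([330, 193, 642]) cube([1629, 507, 41]);
translate([358, 221, 0]) cube([86, 86, 642]);
translate([1845, 221, 0]) cube([86, 86, 642]);
translate([358, 586, 0]) cube([86, 86, 642]);
translate([1845, 586, 0]) cube([86, 86, 642]);
translate([444, 221, 522]) cube([1401, 86, 120]);
translate([444, 586, 522]) cube([1401, 86, 120]);
translate([358, 307, 522]) cube([86, 279, 120]);
translate([1845, 307, 522]) cube([86, 279, 120]);


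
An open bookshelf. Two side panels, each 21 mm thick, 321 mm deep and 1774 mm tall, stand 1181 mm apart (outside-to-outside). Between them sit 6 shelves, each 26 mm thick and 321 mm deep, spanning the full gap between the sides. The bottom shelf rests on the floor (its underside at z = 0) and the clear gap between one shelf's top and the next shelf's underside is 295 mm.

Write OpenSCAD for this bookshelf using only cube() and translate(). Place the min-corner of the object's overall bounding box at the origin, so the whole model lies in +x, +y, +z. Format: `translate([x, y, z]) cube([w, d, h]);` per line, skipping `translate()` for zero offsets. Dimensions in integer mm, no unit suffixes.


cube([21, 321, 1774]);
translate([1160, 0, 0]) cube([21, 321, 1774]);
translate([21, 0, 0]) cube([1139, 321, 26]);
translate([21, 0, 321]) cube([1139, 321, 26]);
translate([21, 0, 642]) cube([1139, 321, 26]);
translate([21, 0, 963]) cube([1139, 321, 26]);
translate([21, 0, 1284]) cube([1139, 321, 26]);
translate([21, 0, 1605]) cube([1139, 321, 26]);


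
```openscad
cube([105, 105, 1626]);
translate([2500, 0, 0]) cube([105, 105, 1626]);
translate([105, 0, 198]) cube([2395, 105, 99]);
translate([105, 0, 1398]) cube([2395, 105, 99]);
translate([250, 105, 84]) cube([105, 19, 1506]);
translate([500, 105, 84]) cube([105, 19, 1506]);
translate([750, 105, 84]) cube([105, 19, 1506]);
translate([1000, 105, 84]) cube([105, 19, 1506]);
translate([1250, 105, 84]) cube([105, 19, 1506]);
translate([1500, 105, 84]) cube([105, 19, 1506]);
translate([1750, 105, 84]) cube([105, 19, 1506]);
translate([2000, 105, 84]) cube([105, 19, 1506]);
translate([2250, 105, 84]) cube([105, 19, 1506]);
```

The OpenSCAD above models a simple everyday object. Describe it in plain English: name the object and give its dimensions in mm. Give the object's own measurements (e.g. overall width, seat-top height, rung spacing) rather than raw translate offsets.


A fence section. Two 105×105 mm posts, 1626 mm tall, stand on the floor with a clear span of 2395 mm between their inner faces. Two horizontal rails of 105×99 mm section span the gap between the posts with their undersides at z = 198 mm and z = 1398 mm, flush with the posts' −y face. 9 pickets, each 105 mm wide, 19 mm thick and 1506 mm tall, are fixed to the +y face of the rails with their bottoms at z = 84 mm, spaced across the span with a 145 mm gap after the −x post and between neighbouring pickets and before the +x post.


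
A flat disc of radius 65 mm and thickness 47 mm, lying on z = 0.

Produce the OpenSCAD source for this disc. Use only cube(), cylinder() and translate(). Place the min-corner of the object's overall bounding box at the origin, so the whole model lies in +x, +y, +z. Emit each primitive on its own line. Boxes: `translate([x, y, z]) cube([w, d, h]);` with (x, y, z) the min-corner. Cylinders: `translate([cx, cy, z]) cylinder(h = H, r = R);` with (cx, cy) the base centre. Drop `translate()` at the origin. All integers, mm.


translate([65, 65, 0]) cylinder(h = 47, r = 65);


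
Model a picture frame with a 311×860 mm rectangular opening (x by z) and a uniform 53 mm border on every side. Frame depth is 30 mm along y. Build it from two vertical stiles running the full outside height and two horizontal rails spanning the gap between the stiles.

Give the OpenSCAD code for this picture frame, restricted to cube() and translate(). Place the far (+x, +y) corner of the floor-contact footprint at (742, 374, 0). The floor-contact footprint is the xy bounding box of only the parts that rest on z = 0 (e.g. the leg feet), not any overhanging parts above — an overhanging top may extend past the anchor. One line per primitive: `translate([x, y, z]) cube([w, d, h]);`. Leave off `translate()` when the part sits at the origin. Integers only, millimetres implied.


translate([325, 344, 0]) cube([53, 30, 966]);
translate([689, 344, 0]) cube([53, 30, 966]);
translate([378, 344, 0]) cube([311, 30, 53]);
translate([378, 344, 913]) cube([311, 30, 53]);


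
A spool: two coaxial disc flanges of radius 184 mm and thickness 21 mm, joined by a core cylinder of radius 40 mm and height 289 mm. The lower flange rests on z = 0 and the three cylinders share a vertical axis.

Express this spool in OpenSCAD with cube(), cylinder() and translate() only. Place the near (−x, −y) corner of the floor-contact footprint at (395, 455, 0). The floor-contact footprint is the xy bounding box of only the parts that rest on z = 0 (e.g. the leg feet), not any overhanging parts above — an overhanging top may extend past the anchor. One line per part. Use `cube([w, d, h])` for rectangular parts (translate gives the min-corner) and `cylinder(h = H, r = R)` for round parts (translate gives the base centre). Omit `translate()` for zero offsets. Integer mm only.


translate([579, 639, 0]) cylinder(h = 21, r = 184);
translate([579, 639, 21]) cylinder(h = 289, r = 40);
translate([579, 639, 310]) cylinder(h = 21, r = 184);


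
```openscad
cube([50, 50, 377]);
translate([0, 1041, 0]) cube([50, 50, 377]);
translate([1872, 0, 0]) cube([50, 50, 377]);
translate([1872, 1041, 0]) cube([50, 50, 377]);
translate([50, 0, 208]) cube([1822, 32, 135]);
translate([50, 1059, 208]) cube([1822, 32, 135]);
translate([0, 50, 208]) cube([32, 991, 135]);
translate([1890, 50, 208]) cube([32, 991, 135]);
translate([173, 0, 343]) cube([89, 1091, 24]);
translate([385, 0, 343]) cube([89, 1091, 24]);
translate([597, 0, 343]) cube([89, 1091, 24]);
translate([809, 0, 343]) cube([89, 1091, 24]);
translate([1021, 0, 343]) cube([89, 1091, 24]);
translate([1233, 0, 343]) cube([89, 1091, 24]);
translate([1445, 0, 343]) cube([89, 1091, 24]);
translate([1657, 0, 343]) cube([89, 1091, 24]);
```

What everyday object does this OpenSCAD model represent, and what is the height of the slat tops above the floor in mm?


A bed frame. The slat-top height is 367 mm.

Four posts, four rails, and a row of slats — a bed frame. Slats sit on the rails at z = 208 + 135 = 343; with slat thickness 24, the top is 367 mm.


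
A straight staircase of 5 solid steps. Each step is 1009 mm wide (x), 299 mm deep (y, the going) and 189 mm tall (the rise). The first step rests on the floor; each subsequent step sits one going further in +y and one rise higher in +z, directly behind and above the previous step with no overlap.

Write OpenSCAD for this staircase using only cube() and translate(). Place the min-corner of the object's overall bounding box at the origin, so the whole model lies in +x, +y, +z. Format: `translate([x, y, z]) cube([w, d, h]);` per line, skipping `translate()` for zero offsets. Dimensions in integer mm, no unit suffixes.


cube([1009, 299, 189]);
translate([0, 299, 189]) cube([1009, 299, 189]);
translate([0, 598, 378]) cube([1009, 299, 189]);
translate([0, 897, 567]) cube([1009, 299, 189]);
translate([0, 1196, 756]) cube([1009, 299, 189]);


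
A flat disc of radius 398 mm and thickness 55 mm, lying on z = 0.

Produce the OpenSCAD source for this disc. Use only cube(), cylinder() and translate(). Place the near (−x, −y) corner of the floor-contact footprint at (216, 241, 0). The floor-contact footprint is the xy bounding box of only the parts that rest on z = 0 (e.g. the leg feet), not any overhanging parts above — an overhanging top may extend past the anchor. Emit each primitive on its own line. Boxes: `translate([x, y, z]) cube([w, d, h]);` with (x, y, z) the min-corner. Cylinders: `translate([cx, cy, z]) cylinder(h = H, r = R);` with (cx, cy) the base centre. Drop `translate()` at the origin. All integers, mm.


translate([614, 639, 0]) cylinder(h = 55, r = 398);


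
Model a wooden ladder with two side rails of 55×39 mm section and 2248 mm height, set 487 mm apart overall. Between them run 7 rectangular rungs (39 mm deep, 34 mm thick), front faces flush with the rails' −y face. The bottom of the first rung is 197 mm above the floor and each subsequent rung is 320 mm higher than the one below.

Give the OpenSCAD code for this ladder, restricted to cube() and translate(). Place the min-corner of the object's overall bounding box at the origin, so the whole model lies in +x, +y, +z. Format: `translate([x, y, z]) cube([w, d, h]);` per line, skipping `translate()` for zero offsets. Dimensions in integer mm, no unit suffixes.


cube([55, 39, 2248]);
translate([432, 0, 0]) cube([55, 39, 2248]);
translate([55, 0, 197]) cube([377, 39, 34]);
translate([55, 0, 517]) cube([377, 39, 34]);
translate([55, 0, 837]) cube([377, 39, 34]);
translate([55, 0, 1157]) cube([377, 39, 34]);
translate([55, 0, 1477]) cube([377, 39, 34]);
translate([55, 0, 1797]) cube([377, 39, 34]);
translate([55, 0, 2117]) cube([377, 39, 34]);


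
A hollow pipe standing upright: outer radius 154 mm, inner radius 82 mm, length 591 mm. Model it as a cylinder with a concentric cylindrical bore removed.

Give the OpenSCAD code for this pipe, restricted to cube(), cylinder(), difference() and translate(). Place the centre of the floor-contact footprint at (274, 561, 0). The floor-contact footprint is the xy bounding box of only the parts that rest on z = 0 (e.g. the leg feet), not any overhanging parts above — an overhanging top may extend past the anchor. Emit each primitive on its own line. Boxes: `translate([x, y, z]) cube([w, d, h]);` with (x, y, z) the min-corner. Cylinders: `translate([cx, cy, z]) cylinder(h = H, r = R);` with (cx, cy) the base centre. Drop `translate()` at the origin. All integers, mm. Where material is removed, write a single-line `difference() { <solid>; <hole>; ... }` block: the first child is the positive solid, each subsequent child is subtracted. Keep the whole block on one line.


difference() { translate([274, 561, 0]) cylinder(h = 591, r = 154); translate([274, 561, 0]) cylinder(h = 591, r = 82); }


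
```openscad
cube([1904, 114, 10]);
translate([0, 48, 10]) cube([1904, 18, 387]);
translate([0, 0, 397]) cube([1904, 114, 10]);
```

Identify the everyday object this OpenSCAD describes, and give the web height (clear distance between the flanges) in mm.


An I-beam. The web height is 387 mm.

Two wide flanges with a thin centred web — an I-beam. Overall 407 mm minus two 10 mm flanges gives a web of 407 − 2·10 = 387 mm.


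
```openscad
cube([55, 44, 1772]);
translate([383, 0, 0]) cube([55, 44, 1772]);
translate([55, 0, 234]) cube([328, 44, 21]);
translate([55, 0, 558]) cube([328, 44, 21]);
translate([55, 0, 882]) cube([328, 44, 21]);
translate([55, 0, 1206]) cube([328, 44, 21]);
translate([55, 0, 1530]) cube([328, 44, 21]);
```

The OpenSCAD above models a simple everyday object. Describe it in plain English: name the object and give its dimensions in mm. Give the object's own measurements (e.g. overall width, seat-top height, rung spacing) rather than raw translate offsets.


A straight ladder. Two 55×44 mm vertical rails, 1772 mm tall, stand 438 mm apart (outside-to-outside) with their front faces coplanar on the −y side. 5 rungs, each 44 mm deep and 21 mm tall, span between the inner faces of the rails, front faces flush with the rails. The lowest rung's underside is at z = 234 mm and rungs are spaced 324 mm apart (underside to underside).


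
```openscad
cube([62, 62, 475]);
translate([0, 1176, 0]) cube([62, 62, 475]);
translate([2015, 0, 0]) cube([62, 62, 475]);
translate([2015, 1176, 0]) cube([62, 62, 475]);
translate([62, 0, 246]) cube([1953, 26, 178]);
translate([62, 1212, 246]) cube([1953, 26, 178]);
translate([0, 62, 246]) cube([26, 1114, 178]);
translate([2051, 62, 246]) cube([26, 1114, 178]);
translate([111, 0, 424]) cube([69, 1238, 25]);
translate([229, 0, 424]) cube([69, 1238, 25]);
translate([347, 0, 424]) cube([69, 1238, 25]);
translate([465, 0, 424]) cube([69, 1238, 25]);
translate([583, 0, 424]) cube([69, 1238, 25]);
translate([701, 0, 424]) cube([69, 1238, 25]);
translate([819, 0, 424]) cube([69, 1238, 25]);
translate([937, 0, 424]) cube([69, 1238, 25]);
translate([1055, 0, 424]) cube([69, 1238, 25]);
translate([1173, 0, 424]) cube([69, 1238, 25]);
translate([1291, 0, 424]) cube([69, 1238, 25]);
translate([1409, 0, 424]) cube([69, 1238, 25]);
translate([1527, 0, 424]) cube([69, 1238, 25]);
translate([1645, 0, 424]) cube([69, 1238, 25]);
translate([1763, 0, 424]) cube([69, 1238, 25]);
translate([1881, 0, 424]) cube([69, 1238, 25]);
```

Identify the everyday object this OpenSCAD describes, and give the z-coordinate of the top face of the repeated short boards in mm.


A bed frame. The slat-top height is 449 mm.

Four posts, four rails, and a row of slats — a bed frame. Slats sit on the rails at z = 246 + 178 = 424; with slat thickness 25, the top is 449 mm.


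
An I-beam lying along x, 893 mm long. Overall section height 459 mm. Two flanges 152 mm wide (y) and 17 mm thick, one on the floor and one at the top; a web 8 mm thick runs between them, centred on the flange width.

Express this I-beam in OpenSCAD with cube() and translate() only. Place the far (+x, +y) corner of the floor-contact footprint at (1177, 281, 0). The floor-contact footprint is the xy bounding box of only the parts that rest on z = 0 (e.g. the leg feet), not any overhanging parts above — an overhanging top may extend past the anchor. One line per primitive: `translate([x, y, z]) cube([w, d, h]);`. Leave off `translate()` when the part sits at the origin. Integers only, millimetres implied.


translate([284, 129, 0]) cube([893, 152, 17]);
translate([284, 201, 17]) cube([893, 8, 425]);
translate([284, 129, 442]) cube([893, 152, 17]);


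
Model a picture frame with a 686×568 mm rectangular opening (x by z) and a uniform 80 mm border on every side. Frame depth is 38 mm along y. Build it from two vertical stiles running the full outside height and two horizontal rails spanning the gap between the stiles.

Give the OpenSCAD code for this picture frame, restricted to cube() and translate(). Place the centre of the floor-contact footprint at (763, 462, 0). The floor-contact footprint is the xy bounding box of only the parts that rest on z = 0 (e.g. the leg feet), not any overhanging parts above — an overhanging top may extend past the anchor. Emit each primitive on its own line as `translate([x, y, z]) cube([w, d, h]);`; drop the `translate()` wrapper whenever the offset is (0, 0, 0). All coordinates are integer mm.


translate([340, 443, 0]) cube([80, 38, 728]);
translate([1106, 443, 0]) cube([80, 38, 728]);
translate([420, 443, 0]) cube([686, 38, 80]);
translate([420, 443, 648]) cube([686, 38, 80]);


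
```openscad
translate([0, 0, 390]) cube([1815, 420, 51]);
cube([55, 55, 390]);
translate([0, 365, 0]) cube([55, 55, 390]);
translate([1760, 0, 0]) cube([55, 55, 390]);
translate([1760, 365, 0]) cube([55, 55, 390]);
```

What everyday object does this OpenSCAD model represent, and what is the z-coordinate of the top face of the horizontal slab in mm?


A bench. The seat-top height is 441 mm.

A long slab on four corner posts — a bench. The slab sits at z = 390 with thickness 51, so the top is 390 + 51 = 441 mm.


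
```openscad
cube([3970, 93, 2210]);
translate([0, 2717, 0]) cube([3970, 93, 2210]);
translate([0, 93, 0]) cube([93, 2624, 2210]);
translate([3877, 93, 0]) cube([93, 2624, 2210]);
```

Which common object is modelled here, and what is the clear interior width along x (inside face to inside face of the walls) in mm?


A house (or room) frame. The interior width is 3784 mm.

Four 2210 mm walls enclosing a rectangle with no floor or roof — a room or house frame. Outside width is 3970 mm and wall thickness is 93 mm, so the interior width is 3970 − 2 × 93 = 3784 mm.


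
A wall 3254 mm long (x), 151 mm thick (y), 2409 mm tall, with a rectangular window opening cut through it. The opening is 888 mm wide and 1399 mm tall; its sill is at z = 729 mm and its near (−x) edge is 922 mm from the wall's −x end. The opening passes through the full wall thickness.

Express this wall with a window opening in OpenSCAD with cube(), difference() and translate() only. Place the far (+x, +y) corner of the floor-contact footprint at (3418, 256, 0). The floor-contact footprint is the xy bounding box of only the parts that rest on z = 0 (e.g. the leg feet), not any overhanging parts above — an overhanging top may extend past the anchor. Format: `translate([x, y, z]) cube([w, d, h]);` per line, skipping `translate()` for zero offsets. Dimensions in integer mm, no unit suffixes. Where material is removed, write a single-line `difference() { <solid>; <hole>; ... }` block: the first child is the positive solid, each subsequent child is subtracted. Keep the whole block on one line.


difference() { translate([164, 105, 0]) cube([3254, 151, 2409]); translate([1086, 105, 729]) cube([888, 151, 1399]); }


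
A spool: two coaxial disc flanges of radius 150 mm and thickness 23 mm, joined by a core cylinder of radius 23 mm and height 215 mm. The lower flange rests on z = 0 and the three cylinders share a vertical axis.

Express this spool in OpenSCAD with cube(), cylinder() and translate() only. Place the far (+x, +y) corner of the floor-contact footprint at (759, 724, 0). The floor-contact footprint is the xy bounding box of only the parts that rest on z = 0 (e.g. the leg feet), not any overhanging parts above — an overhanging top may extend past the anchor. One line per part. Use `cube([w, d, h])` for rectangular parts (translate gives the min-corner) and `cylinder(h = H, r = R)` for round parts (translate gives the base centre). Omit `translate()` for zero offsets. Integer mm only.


translate([609, 574, 0]) cylinder(h = 23, r = 150);
translate([609, 574, 23]) cylinder(h = 215, r = 23);
translate([609, 574, 238]) cylinder(h = 23, r = 150);


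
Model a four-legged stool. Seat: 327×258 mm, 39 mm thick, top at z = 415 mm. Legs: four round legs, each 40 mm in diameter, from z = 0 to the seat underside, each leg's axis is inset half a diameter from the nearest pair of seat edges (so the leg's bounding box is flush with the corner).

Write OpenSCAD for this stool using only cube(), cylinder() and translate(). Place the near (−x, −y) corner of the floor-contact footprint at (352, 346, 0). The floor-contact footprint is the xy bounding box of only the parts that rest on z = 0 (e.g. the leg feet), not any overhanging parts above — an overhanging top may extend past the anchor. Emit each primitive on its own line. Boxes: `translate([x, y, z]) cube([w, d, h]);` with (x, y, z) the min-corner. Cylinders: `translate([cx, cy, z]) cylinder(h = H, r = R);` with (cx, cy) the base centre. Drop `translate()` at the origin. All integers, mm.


translate([352, 346, 376]) cube([327, 258, 39]);
translate([372, 366, 0]) cylinder(h = 376, r = 20);
translate([659, 366, 0]) cylinder(h = 376, r = 20);
translate([372, 584, 0]) cylinder(h = 376, r = 20);
translate([659, 584, 0]) cylinder(h = 376, r = 20);
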